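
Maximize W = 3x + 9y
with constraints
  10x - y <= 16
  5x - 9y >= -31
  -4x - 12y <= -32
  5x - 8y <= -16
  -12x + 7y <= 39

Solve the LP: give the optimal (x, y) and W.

Feasible corners and W = 3x + 9y:
  (35/17, 78/17) → W = 807/17
  (48/25, 16/5) → W = 864/25
  (-7/8, 71/24) → W = 24
  (16/23, 56/23) → W = 24

The optimum lies where 10x - y = 16 and 5x - 9y = -31.
Solving simultaneously gives x = 35/17, y = 78/17.

x = 35/17, y = 78/17, maximum W = 807/17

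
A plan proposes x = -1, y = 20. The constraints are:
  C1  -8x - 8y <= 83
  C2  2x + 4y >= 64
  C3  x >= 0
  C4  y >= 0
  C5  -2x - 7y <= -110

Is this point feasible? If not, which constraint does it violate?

Constraint C3: x = -1, which is not ≥ 0. All other constraints are satisfied.

not feasible — violates C3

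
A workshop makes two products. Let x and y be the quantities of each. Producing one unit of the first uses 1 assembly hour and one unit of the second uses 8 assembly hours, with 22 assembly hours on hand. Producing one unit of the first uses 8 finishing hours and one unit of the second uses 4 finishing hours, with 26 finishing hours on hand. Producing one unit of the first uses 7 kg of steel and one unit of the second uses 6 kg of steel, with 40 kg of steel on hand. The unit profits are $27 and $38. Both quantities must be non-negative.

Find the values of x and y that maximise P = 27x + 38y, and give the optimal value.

x = 2, y = 5/2, maximum P = 149

Extreme points and P = 27x + 38y:
  (0, 0) → P = 0
  (0, 11/4) → P = 209/2
  (13/4, 0) → P = 351/4
  (2, 5/2) → P = 149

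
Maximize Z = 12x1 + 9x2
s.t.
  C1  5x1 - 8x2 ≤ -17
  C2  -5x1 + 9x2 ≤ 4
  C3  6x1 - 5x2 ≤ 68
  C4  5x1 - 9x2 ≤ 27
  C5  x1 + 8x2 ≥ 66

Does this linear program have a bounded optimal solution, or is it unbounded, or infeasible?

The boundaries 5x1 - 8x2 = -17 and -5x1 + 9x2 = 4 meet at (-121/5, -13), but that point violates x1 + 8x2 ≥ 66. Every candidate vertex is excluded by some other constraint, so the feasible region is empty.

infeasible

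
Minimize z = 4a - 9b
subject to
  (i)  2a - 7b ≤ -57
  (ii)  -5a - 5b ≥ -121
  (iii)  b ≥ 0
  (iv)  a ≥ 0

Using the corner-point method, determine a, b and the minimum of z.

a = 0, b = 121/5, minimum z = -1089/5

Extreme points and z = 4a - 9b:
  (562/45, 527/45) → z = -499/9
  (0, 57/7) → z = -513/7
  (0, 121/5) → z = -1089/5

The optimum lies where -5a - 5b = -121 and a = 0.
Solving simultaneously gives a = 0, b = 121/5.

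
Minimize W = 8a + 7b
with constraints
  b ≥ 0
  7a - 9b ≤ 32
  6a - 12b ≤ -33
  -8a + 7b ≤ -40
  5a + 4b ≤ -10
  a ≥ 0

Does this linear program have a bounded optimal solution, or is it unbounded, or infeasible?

The boundaries 7a - 9b = 32 and 6a - 12b = -33 meet at (227/10, 141/10), but that point violates 5a + 4b ≤ -10. Every candidate vertex is excluded by some other constraint, so the feasible region is empty.

infeasible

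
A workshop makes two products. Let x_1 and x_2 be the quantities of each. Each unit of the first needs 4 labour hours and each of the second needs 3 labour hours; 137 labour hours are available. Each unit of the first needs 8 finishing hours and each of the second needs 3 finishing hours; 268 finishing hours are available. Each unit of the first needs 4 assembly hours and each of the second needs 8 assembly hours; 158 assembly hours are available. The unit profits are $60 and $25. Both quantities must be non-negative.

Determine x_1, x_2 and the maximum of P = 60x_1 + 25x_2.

Corner points and P = 60x_1 + 25x_2:
  (0, 0) → P = 0
  (0, 79/4) → P = 1975/4
  (67/2, 0) → P = 2010
  (131/4, 2) → P = 2015
  (311/10, 21/5) → P = 1971

x_1 = 131/4, x_2 = 2, maximum P = 2015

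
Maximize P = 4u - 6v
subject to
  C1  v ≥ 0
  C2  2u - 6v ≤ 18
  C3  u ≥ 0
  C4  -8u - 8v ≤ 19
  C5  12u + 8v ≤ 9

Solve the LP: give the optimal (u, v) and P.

u = 3/4, v = 0, maximum P = 3

Extreme points and P = 4u - 6v:
  (0, 0) → P = 0
  (3/4, 0) → P = 3
  (0, 9/8) → P = -27/4

The optimum lies where v = 0 and 12u + 8v = 9.
Solving simultaneously gives u = 3/4, v = 0.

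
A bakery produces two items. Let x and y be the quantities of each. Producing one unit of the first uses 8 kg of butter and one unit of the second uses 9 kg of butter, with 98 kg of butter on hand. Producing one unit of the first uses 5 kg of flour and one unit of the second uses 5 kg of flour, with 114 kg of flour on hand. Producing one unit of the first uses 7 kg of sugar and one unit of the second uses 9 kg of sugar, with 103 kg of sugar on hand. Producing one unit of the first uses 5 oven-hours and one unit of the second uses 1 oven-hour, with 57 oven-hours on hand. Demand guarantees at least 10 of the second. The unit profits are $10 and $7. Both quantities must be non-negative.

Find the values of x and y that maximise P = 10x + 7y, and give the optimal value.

Corner points and P = 10x + 7y:
  (0, 98/9) → P = 686/9
  (0, 10) → P = 70
  (1, 10) → P = 80

At the optimal vertex, 8x + 9y = 98 and y = 10.
Solving simultaneously gives x = 1, y = 10.

x = 1, y = 10, maximum P = 80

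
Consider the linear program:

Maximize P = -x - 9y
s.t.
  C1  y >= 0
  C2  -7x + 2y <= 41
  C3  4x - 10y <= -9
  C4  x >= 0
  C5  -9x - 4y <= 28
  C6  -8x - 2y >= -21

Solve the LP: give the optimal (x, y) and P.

x = 0, y = 9/10, maximum P = -81/10

Feasible corners and P = -x - 9y:
  (0, 9/10) → P = -81/10
  (24/11, 39/22) → P = -399/22
  (0, 21/2) → P = -189/2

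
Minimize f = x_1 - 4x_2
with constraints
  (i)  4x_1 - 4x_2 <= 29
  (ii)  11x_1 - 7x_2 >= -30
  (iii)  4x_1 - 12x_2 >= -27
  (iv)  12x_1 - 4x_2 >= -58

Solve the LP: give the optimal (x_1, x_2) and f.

Corner points and f = x_1 - 4x_2:
  (57/4, 7) → f = -55/4
  (-87/8, -145/8) → f = 493/8
  (-171/104, 177/104) → f = -879/104
  (-143/20, -139/20) → f = 413/20

x_1 = 57/4, x_2 = 7, minimum f = -55/4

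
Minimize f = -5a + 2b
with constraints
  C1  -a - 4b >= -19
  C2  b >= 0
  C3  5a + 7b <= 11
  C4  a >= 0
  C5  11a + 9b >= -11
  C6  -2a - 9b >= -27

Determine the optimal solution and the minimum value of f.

a = 11/5, b = 0, minimum f = -11

At the optimal vertex, b = 0 and 5a + 7b = 11.
Solving simultaneously gives a = 11/5, b = 0.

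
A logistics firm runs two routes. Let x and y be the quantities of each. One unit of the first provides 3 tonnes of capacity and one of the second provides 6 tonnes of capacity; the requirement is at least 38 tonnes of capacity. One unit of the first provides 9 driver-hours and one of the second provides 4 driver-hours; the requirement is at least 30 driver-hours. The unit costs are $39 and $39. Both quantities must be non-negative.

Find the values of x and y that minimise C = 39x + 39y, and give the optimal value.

x = 2/3, y = 6, minimum C = 260

Extreme points and C = 39x + 39y:
  (0, 15/2) → C = 585/2
  (38/3, 0) → C = 494
  (2/3, 6) → C = 260
The feasible region is unbounded (it extends along (0, 1), (1, 0)), but C strictly increases along every unbounded feasible direction, so there is no improving ray and the minimum is attained at a vertex.

At the optimal vertex, 3x + 6y = 38 and 9x + 4y = 30.
Solving simultaneously gives x = 2/3, y = 6.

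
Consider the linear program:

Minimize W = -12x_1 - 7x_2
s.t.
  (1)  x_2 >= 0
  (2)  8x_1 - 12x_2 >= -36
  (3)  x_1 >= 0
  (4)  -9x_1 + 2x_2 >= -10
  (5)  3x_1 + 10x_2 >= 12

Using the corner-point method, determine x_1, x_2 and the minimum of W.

x_1 = 48/23, x_2 = 101/23, minimum W = -1283/23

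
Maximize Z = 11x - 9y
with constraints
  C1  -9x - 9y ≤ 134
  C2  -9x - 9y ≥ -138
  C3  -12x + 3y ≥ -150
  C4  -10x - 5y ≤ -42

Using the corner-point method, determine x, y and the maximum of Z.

x = 146/15, y = -166/15, maximum Z = 620/3

Corner points and Z = 11x - 9y:
  (196/15, 34/15) → Z = 370/3
  (-104/15, 334/15) → Z = -830/3
  (146/15, -166/15) → Z = 620/3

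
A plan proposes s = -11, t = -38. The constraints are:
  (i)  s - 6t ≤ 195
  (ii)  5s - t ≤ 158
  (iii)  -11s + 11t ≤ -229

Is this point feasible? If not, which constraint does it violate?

not feasible — violates (i)

Constraint (i): s - 6t = 217, which is not ≤ 195. All other constraints are satisfied.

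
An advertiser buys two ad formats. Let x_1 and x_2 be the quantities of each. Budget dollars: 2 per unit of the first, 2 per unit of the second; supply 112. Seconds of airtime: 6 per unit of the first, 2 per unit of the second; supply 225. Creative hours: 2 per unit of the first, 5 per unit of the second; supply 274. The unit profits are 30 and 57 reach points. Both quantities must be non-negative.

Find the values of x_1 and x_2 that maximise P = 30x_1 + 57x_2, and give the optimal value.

x_1 = 2, x_2 = 54, maximum P = 3138

Corner points and P = 30x_1 + 57x_2:
  (0, 0) → P = 0
  (0, 274/5) → P = 15618/5
  (75/2, 0) → P = 1125
  (113/4, 111/4) → P = 9717/4
  (2, 54) → P = 3138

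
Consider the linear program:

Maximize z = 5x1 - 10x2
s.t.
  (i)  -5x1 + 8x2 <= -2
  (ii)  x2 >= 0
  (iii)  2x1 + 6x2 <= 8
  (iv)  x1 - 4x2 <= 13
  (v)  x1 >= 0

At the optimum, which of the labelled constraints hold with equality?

(ii) and (iii)

Vertices and z = 5x1 - 10x2:
  (2/5, 0) → z = 2
  (38/23, 18/23) → z = 10/23
  (4, 0) → z = 20

The maximum is at (4, 0). Substituting into each constraint, equality holds for (ii) and (iii); the remaining constraints have slack.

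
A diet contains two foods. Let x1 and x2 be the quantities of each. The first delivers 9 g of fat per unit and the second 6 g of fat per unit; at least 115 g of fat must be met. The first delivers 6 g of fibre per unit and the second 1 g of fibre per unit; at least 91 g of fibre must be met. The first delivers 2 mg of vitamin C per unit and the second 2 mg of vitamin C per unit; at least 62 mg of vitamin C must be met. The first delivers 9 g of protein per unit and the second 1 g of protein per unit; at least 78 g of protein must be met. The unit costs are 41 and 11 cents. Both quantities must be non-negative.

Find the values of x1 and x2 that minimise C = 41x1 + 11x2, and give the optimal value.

The feasible region is unbounded (it extends along (0, 1), (1, 0)), but C strictly increases along every unbounded feasible direction, so there is no improving ray and the minimum is attained at a vertex.

At the optimal vertex, 6x1 + x2 = 91 and 2x1 + 2x2 = 62.
Solving simultaneously gives x1 = 12, x2 = 19.

x1 = 12, x2 = 19, minimum C = 701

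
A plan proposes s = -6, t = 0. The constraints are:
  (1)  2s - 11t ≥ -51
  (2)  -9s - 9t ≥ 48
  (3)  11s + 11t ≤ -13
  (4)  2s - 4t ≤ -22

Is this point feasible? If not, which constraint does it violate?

Constraint (4): 2s - 4t = -12, which is not ≤ -22. All other constraints are satisfied.

not feasible — violates (4)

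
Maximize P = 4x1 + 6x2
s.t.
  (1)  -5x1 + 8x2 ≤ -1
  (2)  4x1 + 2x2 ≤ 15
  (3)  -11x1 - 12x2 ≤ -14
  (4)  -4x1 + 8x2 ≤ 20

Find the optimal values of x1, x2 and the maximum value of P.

x1 = 61/21, x2 = 71/42, maximum P = 457/21

Feasible corners and P = 4x1 + 6x2:
  (61/21, 71/42) → P = 457/21
  (31/37, 59/148) → P = 425/74
  (76/13, -109/26) → P = -23/13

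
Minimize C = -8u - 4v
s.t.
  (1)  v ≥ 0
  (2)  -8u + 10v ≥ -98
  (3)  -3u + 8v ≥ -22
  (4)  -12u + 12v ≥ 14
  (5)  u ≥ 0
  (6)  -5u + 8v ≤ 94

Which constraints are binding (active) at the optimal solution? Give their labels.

(4) and (6)

Corner points and C = -8u - 4v:
  (0, 7/6) → C = -14/3
  (254/9, 529/18) → C = -1030/3
  (0, 47/4) → C = -47

The minimum is at (254/9, 529/18). Substituting into each constraint, equality holds for (4) and (6); the remaining constraints have slack.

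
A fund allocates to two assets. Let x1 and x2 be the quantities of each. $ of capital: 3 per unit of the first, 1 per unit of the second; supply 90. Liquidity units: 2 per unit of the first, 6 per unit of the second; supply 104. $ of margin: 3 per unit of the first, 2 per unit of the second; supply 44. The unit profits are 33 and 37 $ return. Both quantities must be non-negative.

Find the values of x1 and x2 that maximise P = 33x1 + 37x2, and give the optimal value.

Corner points and P = 33x1 + 37x2:
  (0, 0) → P = 0
  (0, 52/3) → P = 1924/3
  (44/3, 0) → P = 484
  (4, 16) → P = 724

x1 = 4, x2 = 16, maximum P = 724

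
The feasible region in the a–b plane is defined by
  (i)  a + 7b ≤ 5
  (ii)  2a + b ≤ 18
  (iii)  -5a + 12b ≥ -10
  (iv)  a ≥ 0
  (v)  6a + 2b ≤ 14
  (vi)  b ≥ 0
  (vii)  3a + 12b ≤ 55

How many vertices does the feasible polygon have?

Pairwise boundary intersections that survive every other constraint:
  (0, 5/7)
  (11/5, 2/5)
  (94/41, 5/41)
  (2, 0)
  (0, 0)

5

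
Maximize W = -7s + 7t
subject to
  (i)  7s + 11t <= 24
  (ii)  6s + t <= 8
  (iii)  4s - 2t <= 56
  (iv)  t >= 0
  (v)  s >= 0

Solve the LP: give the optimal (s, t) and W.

Feasible corners and W = -7s + 7t:
  (64/59, 88/59) → W = 168/59
  (0, 24/11) → W = 168/11
  (4/3, 0) → W = -28/3
  (0, 0) → W = 0

s = 0, t = 24/11, maximum W = 168/11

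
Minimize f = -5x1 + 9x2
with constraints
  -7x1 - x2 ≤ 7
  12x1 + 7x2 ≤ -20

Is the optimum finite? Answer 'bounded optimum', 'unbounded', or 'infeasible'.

From the feasible point (-29/37, -56/37), moving in the direction (7, -12) keeps every constraint satisfied while f decreases without bound.

unbounded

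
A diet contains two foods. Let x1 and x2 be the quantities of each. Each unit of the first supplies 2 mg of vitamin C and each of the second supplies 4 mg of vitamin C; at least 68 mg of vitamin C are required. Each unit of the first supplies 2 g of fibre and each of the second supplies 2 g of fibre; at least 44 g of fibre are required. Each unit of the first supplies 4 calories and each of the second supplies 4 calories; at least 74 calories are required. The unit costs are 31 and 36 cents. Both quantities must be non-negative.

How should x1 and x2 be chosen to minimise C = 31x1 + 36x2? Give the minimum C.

x1 = 10, x2 = 12, minimum C = 742

The feasible region is unbounded (it extends along (0, 1), (1, 0)), but C strictly increases along every unbounded feasible direction, so there is no improving ray and the minimum is attained at a vertex.

At the optimal vertex, 2x1 + 4x2 = 68 and 2x1 + 2x2 = 44.
Solving simultaneously gives x1 = 10, x2 = 12.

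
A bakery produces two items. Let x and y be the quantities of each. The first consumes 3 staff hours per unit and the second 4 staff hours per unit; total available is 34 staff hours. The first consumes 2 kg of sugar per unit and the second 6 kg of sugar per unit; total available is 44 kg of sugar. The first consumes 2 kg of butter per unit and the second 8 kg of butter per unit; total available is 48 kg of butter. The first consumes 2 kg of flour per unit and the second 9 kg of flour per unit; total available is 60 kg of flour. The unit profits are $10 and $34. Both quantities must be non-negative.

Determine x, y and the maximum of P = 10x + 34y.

x = 5, y = 19/4, maximum P = 423/2

Extreme points and P = 10x + 34y:
  (0, 0) → P = 0
  (0, 6) → P = 204
  (34/3, 0) → P = 340/3
  (5, 19/4) → P = 423/2

The optimum lies where 3x + 4y = 34 and 2x + 8y = 48.
Solving simultaneously gives x = 5, y = 19/4.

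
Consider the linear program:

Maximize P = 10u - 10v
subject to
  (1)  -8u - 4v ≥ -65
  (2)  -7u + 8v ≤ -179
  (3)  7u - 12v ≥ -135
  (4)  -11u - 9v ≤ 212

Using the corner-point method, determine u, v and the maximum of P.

u = 1433/28, v = -2411/28, maximum P = 9610/7

Extreme points and P = 10u - 10v:
  (309/23, -977/92) → P = 11065/46
  (1433/28, -2411/28) → P = 9610/7
  (-85/151, -3453/151) → P = 33680/151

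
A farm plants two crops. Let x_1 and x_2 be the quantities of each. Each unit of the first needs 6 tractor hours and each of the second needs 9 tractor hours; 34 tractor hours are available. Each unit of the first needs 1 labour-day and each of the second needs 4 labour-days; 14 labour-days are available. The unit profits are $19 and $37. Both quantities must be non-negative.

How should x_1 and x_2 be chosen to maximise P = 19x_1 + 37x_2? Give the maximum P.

x_1 = 2/3, x_2 = 10/3, maximum P = 136

Feasible corners and P = 19x_1 + 37x_2:
  (0, 0) → P = 0
  (0, 7/2) → P = 259/2
  (17/3, 0) → P = 323/3
  (2/3, 10/3) → P = 136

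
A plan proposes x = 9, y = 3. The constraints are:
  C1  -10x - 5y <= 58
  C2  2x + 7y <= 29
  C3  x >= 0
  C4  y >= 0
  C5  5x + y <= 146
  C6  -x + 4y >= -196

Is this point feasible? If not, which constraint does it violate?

Constraint C2: 2x + 7y = 39, which is not ≤ 29. All other constraints are satisfied.

not feasible — violates C2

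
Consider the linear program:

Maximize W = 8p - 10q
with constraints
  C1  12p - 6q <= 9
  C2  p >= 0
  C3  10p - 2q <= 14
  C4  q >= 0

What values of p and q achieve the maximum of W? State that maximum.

The feasible region is unbounded (it extends along (0, 1), (1, 5)), but W strictly decreases along every unbounded feasible direction, so there is no improving ray and the maximum is attained at a vertex.

The optimum lies where 12p - 6q = 9 and q = 0.
Solving simultaneously gives p = 3/4, q = 0.

p = 3/4, q = 0, maximum W = 6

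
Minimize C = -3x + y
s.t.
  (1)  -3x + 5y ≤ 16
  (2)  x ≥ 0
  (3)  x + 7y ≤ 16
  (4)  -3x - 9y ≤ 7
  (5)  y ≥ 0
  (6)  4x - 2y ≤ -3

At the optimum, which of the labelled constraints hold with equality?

(3) and (6)

Feasible corners and C = -3x + y:
  (0, 16/7) → C = 16/7
  (0, 3/2) → C = 3/2
  (11/30, 67/30) → C = 17/15

The minimum is at (11/30, 67/30). Substituting into each constraint, equality holds for (3) and (6); the remaining constraints have slack.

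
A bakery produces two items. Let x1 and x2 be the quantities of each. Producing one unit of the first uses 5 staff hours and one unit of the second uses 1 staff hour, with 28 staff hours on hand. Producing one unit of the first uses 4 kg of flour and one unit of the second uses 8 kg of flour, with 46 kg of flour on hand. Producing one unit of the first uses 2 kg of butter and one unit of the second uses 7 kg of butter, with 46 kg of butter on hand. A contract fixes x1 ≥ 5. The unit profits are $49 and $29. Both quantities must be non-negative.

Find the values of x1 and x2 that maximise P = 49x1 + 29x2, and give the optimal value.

The binding constraints are 5x1 + x2 = 28 and x1 = 5.
Solving simultaneously gives x1 = 5, x2 = 3.

x1 = 5, x2 = 3, maximum P = 332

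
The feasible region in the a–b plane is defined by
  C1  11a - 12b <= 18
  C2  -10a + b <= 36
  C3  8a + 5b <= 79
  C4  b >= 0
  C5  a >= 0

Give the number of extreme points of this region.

4

Of the 10 pairwise boundary intersections, those satisfying every inequality are:
  (1038/151, 725/151)
  (18/11, 0)
  (0, 79/5)
  (0, 0)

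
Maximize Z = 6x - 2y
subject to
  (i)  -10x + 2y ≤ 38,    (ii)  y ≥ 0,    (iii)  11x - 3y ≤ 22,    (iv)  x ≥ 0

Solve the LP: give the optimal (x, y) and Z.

x = 2, y = 0, maximum Z = 12

Corner points and Z = 6x - 2y:
  (0, 19) → Z = -38
  (2, 0) → Z = 12
  (0, 0) → Z = 0
The feasible region is unbounded (it extends along (1, 5), (3, 11)), but Z strictly decreases along every unbounded feasible direction, so there is no improving ray and the maximum is attained at a vertex.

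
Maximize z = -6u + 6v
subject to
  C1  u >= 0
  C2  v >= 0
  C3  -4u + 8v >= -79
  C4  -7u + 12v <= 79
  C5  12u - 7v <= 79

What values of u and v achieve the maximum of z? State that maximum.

u = 0, v = 79/12, maximum z = 79/2

Vertices and z = -6u + 6v:
  (0, 0) → z = 0
  (0, 79/12) → z = 79/2
  (79/12, 0) → z = -79/2
  (79/5, 79/5) → z = 0

The binding constraints are u = 0 and -7u + 12v = 79.
Solving simultaneously gives u = 0, v = 79/12.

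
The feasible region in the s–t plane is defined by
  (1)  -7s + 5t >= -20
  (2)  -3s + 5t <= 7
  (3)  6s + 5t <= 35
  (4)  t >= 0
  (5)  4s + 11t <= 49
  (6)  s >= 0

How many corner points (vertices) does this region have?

5

Intersecting each pair of boundary lines and keeping only the points that satisfy every inequality leaves:
  (55/13, 25/13)
  (20/7, 0)
  (28/9, 49/15)
  (0, 7/5)
  (0, 0)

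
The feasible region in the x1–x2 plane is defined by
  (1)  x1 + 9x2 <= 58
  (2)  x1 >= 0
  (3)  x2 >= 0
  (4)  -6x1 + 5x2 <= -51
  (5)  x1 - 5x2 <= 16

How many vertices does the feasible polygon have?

4

Intersecting each pair of boundary lines and keeping only the points that satisfy every inequality leaves:
  (749/59, 297/59)
  (31, 3)
  (17/2, 0)
  (16, 0)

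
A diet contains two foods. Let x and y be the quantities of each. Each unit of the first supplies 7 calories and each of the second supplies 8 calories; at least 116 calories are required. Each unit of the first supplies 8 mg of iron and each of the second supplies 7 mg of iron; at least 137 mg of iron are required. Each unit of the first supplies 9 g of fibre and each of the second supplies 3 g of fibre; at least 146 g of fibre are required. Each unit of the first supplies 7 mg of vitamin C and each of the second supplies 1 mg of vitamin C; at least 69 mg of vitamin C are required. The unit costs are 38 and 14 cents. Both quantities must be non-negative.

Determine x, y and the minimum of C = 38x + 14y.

x = 47/3, y = 5/3, minimum C = 1856/3

The feasible region is unbounded (it extends along (0, 1), (1, 0)), but C strictly increases along every unbounded feasible direction, so there is no improving ray and the minimum is attained at a vertex.

At the optimal vertex, 8x + 7y = 137 and 9x + 3y = 146.
Solving simultaneously gives x = 47/3, y = 5/3.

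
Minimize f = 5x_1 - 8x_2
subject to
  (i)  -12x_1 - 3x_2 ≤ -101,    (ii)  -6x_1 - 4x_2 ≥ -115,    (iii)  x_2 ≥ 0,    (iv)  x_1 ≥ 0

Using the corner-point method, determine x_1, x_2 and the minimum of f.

Extreme points and f = 5x_1 - 8x_2:
  (59/30, 129/5) → f = -5897/30
  (101/12, 0) → f = 505/12
  (115/6, 0) → f = 575/6

The optimum lies where -12x_1 - 3x_2 = -101 and -6x_1 - 4x_2 = -115.
Solving simultaneously gives x_1 = 59/30, x_2 = 129/5.

x_1 = 59/30, x_2 = 129/5, minimum f = -5897/30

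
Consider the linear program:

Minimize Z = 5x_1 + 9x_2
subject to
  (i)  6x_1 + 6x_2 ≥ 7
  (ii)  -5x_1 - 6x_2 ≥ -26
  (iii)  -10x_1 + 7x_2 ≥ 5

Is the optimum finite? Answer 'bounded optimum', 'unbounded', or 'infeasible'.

Feasible corners and Z = 5x_1 + 9x_2:
  (-19, 121/6) → Z = 173/2
  (19/102, 50/51) → Z = 995/102
  (8/5, 3) → Z = 35
The feasible region has finitely many vertices and no improving ray; the minimum is 995/102 at (19/102, 50/51).

bounded optimum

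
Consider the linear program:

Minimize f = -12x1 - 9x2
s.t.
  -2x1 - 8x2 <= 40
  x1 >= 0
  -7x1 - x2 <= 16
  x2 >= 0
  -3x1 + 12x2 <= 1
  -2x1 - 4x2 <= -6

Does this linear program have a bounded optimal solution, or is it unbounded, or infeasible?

unbounded

From the feasible point (3, 0), moving in the direction (12, 3) keeps every constraint satisfied while f decreases without bound.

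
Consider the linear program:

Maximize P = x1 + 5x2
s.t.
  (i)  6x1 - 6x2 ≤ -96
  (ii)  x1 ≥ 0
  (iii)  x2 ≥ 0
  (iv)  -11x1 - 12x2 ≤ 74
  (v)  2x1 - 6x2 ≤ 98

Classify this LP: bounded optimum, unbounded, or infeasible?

From the feasible point (0, 16), moving in the direction (0, 1) keeps every constraint satisfied while P increases without bound.

unbounded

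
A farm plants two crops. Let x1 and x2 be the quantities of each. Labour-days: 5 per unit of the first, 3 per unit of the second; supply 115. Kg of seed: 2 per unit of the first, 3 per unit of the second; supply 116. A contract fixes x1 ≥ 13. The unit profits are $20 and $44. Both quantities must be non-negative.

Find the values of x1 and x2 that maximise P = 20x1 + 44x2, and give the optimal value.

x1 = 13, x2 = 50/3, maximum P = 2980/3

The optimum lies where 5x1 + 3x2 = 115 and x1 = 13.
Solving simultaneously gives x1 = 13, x2 = 50/3.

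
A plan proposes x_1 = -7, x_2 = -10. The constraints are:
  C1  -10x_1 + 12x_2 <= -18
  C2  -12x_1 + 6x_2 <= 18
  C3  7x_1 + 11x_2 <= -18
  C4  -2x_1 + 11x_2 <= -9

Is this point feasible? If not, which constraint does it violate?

not feasible — violates C2

Constraint C2: -12x_1 + 6x_2 = 24, which is not ≤ 18. All other constraints are satisfied.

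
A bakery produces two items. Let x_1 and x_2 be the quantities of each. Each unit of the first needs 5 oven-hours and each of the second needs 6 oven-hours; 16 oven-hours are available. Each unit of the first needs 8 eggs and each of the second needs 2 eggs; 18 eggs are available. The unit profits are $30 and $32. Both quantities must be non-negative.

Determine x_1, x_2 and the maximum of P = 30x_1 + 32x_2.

x_1 = 2, x_2 = 1, maximum P = 92

Corner points and P = 30x_1 + 32x_2:
  (0, 0) → P = 0
  (0, 8/3) → P = 256/3
  (9/4, 0) → P = 135/2
  (2, 1) → P = 92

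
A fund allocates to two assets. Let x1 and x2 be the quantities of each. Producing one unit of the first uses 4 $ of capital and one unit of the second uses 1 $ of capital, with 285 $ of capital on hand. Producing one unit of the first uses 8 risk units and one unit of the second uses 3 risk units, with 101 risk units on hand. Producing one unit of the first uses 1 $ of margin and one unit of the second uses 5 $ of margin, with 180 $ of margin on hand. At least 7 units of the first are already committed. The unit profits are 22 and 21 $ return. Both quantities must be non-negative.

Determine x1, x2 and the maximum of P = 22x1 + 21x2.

x1 = 7, x2 = 15, maximum P = 469

Extreme points and P = 22x1 + 21x2:
  (101/8, 0) → P = 1111/4
  (7, 0) → P = 154
  (7, 15) → P = 469

The optimum lies where 8x1 + 3x2 = 101 and x1 = 7.
Solving simultaneously gives x1 = 7, x2 = 15.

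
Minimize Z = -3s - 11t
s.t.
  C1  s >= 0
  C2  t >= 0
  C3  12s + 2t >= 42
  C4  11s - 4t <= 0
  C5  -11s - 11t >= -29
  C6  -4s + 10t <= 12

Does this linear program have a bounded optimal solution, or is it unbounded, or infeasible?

infeasible

The boundaries s = 0 and t = 0 meet at (0, 0), but that point violates 12s + 2t ≥ 42. Every candidate vertex is excluded by some other constraint, so the feasible region is empty.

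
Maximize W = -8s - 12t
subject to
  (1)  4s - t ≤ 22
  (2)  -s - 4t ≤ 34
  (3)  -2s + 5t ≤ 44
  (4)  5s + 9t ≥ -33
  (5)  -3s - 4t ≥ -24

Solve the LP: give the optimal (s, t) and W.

Feasible corners and W = -8s - 12t:
  (165/41, -242/41) → W = 1584/41
  (112/19, 30/19) → W = -1256/19
  (-561/43, 154/43) → W = 2640/43
  (-56/23, 180/23) → W = -1712/23

The binding constraints are -2s + 5t = 44 and 5s + 9t = -33.
Solving simultaneously gives s = -561/43, t = 154/43.

s = -561/43, t = 154/43, maximum W = 2640/43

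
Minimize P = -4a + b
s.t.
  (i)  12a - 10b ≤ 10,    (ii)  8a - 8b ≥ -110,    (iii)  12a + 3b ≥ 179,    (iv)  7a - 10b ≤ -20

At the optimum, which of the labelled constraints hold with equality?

Extreme points and P = -4a + b:
  (295/4, 175/2) → P = -415/2
  (35/3, 13) → P = -101/3
  (551/60, 344/15) → P = -69/5

The minimum is at (295/4, 175/2). Substituting into each constraint, equality holds for (i) and (ii); the remaining constraints have slack.

(i) and (ii)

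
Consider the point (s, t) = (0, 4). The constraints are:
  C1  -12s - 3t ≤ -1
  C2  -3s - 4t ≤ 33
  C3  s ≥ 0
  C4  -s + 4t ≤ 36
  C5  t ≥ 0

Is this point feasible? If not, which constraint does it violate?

C1: -12 ≤ -1 ✓
C2: -16 ≤ 33 ✓
C3: 0 ≥ 0 ✓
C4: 16 ≤ 36 ✓
C5: 4 ≥ 0 ✓

feasible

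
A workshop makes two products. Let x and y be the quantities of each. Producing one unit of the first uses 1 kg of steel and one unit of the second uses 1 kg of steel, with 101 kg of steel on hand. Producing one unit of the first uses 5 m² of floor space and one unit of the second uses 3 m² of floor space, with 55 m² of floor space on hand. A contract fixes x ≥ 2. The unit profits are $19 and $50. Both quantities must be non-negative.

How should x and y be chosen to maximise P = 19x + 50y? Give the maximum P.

Extreme points and P = 19x + 50y:
  (11, 0) → P = 209
  (2, 0) → P = 38
  (2, 15) → P = 788

x = 2, y = 15, maximum P = 788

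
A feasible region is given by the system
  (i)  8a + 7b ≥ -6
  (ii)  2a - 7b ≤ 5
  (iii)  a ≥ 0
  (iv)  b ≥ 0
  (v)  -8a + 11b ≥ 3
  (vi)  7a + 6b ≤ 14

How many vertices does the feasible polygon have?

3

The feasible vertices (each the meet of two boundaries and inside every other half-plane) are:
  (0, 3/11)
  (0, 7/3)
  (136/125, 133/125)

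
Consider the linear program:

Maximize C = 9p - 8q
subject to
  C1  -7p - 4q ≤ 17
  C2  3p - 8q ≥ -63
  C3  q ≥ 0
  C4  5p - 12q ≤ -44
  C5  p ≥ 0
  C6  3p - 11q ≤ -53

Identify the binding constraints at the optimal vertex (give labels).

C2 and C4

Corner points and C = 9p - 8q:
  (101, 183/4) → C = 543
  (0, 63/8) → C = -63
  (8, 7) → C = 16
  (0, 53/11) → C = -424/11

The maximum is at (101, 183/4). Substituting into each constraint, equality holds for C2 and C4; the remaining constraints have slack.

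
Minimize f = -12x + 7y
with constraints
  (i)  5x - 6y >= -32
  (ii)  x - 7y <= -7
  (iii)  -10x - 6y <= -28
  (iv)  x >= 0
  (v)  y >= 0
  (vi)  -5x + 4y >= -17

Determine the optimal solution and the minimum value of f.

Corner points and f = -12x + 7y:
  (0, 16/3) → f = 112/3
  (23, 49/2) → f = -209/2
  (77/38, 49/38) → f = -581/38
  (147/31, 52/31) → f = -1400/31
  (0, 14/3) → f = 98/3

x = 23, y = 49/2, minimum f = -209/2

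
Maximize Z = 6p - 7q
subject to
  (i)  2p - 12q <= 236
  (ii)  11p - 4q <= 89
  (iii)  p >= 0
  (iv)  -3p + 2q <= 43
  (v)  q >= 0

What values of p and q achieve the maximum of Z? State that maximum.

Vertices and Z = 6p - 7q:
  (35, 74) → Z = -308
  (89/11, 0) → Z = 534/11
  (0, 43/2) → Z = -301/2
  (0, 0) → Z = 0

p = 89/11, q = 0, maximum Z = 534/11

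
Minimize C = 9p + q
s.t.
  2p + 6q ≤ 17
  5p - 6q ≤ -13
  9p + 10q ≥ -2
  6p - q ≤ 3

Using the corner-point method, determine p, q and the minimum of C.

At the optimal vertex, 2p + 6q = 17 and 9p + 10q = -2.
Solving simultaneously gives p = -91/17, q = 157/34.

p = -91/17, q = 157/34, minimum C = -1481/34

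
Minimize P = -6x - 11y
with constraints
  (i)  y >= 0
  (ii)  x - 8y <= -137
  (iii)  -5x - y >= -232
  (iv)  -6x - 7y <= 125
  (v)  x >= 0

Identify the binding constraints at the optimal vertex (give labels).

(iii) and (v)

Vertices and P = -6x - 11y:
  (1719/41, 917/41) → P = -20401/41
  (0, 137/8) → P = -1507/8
  (0, 232) → P = -2552

The minimum is at (0, 232). Substituting into each constraint, equality holds for (iii) and (v); the remaining constraints have slack.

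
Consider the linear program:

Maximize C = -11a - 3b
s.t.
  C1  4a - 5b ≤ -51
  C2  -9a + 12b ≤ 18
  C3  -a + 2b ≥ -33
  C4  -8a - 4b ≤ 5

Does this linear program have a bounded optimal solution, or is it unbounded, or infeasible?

The boundaries 4a - 5b = -51 and -8a - 4b = 5 meet at (-229/56, 97/14), but that point violates -9a + 12b ≤ 18. Every candidate vertex is excluded by some other constraint, so the feasible region is empty.

infeasible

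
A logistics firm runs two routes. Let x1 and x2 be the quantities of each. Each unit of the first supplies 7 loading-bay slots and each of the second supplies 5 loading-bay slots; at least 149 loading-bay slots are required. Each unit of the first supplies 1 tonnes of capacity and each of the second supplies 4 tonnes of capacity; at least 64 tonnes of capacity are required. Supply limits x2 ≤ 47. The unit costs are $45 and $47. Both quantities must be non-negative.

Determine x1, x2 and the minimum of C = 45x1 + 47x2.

Feasible corners and C = 45x1 + 47x2:
  (0, 149/5) → C = 7003/5
  (0, 47) → C = 2209
  (64, 0) → C = 2880
  (12, 13) → C = 1151
The feasible region is unbounded (it extends along (1, 0)), but C strictly increases along every unbounded feasible direction, so there is no improving ray and the minimum is attained at a vertex.

x1 = 12, x2 = 13, minimum C = 1151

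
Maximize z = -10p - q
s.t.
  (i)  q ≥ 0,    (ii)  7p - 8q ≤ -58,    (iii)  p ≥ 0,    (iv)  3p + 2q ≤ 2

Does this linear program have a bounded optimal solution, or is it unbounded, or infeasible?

The boundaries q = 0 and 7p - 8q = -58 meet at (-58/7, 0), but that point violates p ≥ 0. Every candidate vertex is excluded by some other constraint, so the feasible region is empty.

infeasible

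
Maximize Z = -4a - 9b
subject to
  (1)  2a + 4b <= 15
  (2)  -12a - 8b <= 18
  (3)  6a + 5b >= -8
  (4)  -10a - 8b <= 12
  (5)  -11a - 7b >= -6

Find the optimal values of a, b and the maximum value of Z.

a = 86/13, b = -124/13, maximum Z = 772/13

Vertices and Z = -4a - 9b:
  (-6, 27/4) → Z = -147/4
  (-27/10, 51/10) → Z = -351/10
  (-3, 9/4) → Z = -33/4
  (2, -4) → Z = 28
  (86/13, -124/13) → Z = 772/13

The binding constraints are 6a + 5b = -8 and -11a - 7b = -6.
Solving simultaneously gives a = 86/13, b = -124/13.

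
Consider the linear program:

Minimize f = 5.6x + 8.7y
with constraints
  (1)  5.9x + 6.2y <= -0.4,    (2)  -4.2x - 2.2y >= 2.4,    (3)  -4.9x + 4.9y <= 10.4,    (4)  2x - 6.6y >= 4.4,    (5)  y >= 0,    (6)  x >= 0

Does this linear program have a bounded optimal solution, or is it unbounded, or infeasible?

infeasible

The boundaries -4.2x - 2.2y = 2.4 and x = 0 meet at (0, -12/11), but that point violates y ≥ 0. Every candidate vertex is excluded by some other constraint, so the feasible region is empty.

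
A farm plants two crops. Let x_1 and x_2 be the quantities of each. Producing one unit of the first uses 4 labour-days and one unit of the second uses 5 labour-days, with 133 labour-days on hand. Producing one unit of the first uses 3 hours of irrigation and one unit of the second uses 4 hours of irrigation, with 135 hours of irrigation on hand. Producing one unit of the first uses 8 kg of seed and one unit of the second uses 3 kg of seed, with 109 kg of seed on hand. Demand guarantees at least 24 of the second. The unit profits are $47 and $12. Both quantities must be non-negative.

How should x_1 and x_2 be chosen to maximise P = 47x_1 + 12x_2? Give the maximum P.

Feasible corners and P = 47x_1 + 12x_2:
  (0, 133/5) → P = 1596/5
  (0, 24) → P = 288
  (13/4, 24) → P = 1763/4

x_1 = 13/4, x_2 = 24, maximum P = 1763/4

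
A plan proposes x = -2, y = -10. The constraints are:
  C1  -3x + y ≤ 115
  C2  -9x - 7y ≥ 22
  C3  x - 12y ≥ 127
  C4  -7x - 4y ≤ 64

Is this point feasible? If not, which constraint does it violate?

Constraint C3: x - 12y = 118, which is not ≥ 127. All other constraints are satisfied.

not feasible — violates C3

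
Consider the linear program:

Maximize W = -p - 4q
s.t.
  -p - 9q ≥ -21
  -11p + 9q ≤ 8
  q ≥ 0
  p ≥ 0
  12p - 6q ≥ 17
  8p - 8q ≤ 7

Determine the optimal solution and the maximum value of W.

p = 47/24, q = 13/12, maximum W = -151/24

Corner points and W = -p - 4q:
  (93/38, 235/114) → W = -1219/114
  (231/80, 161/80) → W = -175/16
  (47/24, 13/12) → W = -151/24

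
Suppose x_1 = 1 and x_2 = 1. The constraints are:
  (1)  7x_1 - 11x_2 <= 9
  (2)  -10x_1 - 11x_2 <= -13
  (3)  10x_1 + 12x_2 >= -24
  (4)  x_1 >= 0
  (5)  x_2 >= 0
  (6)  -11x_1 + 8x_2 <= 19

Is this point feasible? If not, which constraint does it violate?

(1): -4 ≤ 9 ✓
(2): -21 ≤ -13 ✓
(3): 22 ≥ -24 ✓
(4): 1 ≥ 0 ✓
(5): 1 ≥ 0 ✓
(6): -3 ≤ 19 ✓

feasible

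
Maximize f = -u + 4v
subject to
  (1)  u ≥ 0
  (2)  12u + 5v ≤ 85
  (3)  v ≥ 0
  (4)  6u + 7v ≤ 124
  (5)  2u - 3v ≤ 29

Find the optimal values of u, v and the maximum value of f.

u = 0, v = 17, maximum f = 68

Vertices and f = -u + 4v:
  (0, 17) → f = 68
  (0, 0) → f = 0
  (85/12, 0) → f = -85/12

The optimum lies where u = 0 and 12u + 5v = 85.
Solving simultaneously gives u = 0, v = 17.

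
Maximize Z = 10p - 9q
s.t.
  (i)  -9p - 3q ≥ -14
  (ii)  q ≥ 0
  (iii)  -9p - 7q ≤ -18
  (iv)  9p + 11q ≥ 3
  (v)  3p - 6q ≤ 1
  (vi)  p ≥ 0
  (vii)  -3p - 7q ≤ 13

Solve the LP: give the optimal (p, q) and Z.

Corner points and Z = 10p - 9q:
  (11/9, 1) → Z = 29/9
  (0, 14/3) → Z = -42
  (0, 18/7) → Z = -162/7

The binding constraints are -9p - 3q = -14 and -9p - 7q = -18.
Solving simultaneously gives p = 11/9, q = 1.

p = 11/9, q = 1, maximum Z = 29/9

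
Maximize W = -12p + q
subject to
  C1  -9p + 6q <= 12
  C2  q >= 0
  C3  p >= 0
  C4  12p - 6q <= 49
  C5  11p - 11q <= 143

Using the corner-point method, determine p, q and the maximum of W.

p = 0, q = 2, maximum W = 2

Extreme points and W = -12p + q:
  (0, 2) → W = 2
  (61/3, 65/2) → W = -423/2
  (0, 0) → W = 0
  (49/12, 0) → W = -49

The binding constraints are -9p + 6q = 12 and p = 0.
Solving simultaneously gives p = 0, q = 2.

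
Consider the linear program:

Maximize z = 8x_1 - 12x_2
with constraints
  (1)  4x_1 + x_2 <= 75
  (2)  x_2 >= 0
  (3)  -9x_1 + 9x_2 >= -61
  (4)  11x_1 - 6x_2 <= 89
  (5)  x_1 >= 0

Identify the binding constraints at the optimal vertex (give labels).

(2) and (3)

Extreme points and z = 8x_1 - 12x_2:
  (77/5, 67/5) → z = -188/5
  (0, 75) → z = -900
  (61/9, 0) → z = 488/9
  (0, 0) → z = 0
  (29/3, 26/9) → z = 128/3

The maximum is at (61/9, 0). Substituting into each constraint, equality holds for (2) and (3); the remaining constraints have slack.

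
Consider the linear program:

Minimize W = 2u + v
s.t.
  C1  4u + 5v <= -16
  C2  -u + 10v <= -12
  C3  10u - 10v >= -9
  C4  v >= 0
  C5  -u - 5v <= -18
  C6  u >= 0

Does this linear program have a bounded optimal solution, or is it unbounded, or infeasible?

infeasible

The boundaries -u + 10v = -12 and -u - 5v = -18 meet at (16, 2/5), but that point violates 4u + 5v ≤ -16. Every candidate vertex is excluded by some other constraint, so the feasible region is empty.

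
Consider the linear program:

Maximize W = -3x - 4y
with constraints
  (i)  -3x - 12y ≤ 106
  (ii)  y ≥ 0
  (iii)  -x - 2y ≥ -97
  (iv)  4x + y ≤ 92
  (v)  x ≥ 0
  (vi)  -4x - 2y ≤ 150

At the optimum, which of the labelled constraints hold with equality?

(ii) and (v)

Vertices and W = -3x - 4y:
  (23, 0) → W = -69
  (0, 0) → W = 0
  (87/7, 296/7) → W = -1445/7
  (0, 97/2) → W = -194

The maximum is at (0, 0). Substituting into each constraint, equality holds for (ii) and (v); the remaining constraints have slack.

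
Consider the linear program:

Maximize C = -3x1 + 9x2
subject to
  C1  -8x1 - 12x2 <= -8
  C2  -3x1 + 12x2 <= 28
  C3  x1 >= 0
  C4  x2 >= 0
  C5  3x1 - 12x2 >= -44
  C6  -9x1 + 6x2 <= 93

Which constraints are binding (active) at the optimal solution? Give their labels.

C2 and C3

Vertices and C = -3x1 + 9x2:
  (0, 2/3) → C = 6
  (1, 0) → C = -3
  (0, 7/3) → C = 21
The feasible region is unbounded (it extends along (4, 1), (1, 0)), but C strictly decreases along every unbounded feasible direction, so there is no improving ray and the maximum is attained at a vertex.

The maximum is at (0, 7/3). Substituting into each constraint, equality holds for C2 and C3; the remaining constraints have slack.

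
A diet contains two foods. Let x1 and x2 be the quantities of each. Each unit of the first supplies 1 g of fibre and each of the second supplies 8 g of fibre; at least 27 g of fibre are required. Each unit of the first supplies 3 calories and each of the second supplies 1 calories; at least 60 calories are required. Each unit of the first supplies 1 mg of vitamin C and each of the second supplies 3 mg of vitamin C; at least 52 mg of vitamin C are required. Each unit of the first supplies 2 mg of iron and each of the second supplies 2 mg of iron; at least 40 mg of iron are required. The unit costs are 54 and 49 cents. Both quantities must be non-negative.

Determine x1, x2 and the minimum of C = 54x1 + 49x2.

Corner points and C = 54x1 + 49x2:
  (0, 60) → C = 2940
  (52, 0) → C = 2808
  (16, 12) → C = 1452
The feasible region is unbounded (it extends along (0, 1), (1, 0)), but C strictly increases along every unbounded feasible direction, so there is no improving ray and the minimum is attained at a vertex.

x1 = 16, x2 = 12, minimum C = 1452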